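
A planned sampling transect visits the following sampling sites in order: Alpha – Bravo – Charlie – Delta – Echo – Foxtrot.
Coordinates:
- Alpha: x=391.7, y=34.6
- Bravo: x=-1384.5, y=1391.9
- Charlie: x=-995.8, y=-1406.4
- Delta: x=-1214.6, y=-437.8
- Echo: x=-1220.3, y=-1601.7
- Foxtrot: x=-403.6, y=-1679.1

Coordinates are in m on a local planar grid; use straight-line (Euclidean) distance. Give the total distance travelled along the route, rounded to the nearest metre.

Leg distances:
Alpha→Bravo: 2235.4 m  (cumulative 2235.4 m)
Bravo→Charlie: 2825.2 m  (cumulative 5060.6 m)
Charlie→Delta: 993.0 m  (cumulative 6053.6 m)
Delta→Echo: 1163.9 m  (cumulative 7217.5 m)
Echo→Foxtrot: 820.4 m  (cumulative 8037.9 m)
Total route length ≈ 8038 m.

8038 m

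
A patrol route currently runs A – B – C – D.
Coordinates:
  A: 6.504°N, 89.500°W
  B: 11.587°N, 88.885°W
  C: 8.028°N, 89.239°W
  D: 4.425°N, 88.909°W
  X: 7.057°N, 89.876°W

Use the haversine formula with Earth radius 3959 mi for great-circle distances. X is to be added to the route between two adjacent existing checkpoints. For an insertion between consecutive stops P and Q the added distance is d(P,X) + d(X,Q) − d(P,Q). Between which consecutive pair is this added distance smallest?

between A and B

Added distance for inserting X between each consecutive pair:
A–B: 12.6 mi
B–C: 153.2 mi
C–D: 23.7 mi
Smallest added distance is 12.6 mi, inserting between A and B.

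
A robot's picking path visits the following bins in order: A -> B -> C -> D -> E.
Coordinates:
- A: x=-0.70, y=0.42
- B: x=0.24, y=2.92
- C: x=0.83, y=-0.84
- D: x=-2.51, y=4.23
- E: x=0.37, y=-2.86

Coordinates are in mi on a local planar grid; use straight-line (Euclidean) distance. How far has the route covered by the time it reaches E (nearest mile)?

20 mi

Leg distances:
A→B: 2.7 mi  (cumulative 2.7 mi)
B→C: 3.8 mi  (cumulative 6.5 mi)
C→D: 6.1 mi  (cumulative 12.5 mi)
D→E: 7.7 mi  (cumulative 20.2 mi)
Cumulative distance at E ≈ 20 mi.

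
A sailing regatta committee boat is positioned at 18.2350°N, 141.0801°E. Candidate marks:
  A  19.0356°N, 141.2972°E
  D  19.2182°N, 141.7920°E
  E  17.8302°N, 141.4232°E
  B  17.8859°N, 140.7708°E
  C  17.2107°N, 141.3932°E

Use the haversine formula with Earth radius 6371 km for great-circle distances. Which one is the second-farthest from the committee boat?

C

Distances from the committee boat (18.2350°N, 141.0801°E):
D: 132.6 km
C: 118.6 km
A: 91.9 km
E: 57.8 km
B: 50.8 km
The second-farthest is C at 118.6 km.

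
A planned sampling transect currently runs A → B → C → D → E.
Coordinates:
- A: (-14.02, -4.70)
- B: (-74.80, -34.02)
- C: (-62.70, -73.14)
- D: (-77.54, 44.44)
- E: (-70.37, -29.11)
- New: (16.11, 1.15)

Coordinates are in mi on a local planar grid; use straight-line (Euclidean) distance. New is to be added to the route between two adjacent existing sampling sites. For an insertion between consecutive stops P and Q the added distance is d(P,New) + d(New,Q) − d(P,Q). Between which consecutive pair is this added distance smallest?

Added distance for inserting New between each consecutive pair:
A–B: 60.7 mi
B–C: 164.8 mi
C–D: 93.0 mi
D–E: 120.9 mi
Smallest added distance is 60.7 mi, inserting between A and B.

between A and B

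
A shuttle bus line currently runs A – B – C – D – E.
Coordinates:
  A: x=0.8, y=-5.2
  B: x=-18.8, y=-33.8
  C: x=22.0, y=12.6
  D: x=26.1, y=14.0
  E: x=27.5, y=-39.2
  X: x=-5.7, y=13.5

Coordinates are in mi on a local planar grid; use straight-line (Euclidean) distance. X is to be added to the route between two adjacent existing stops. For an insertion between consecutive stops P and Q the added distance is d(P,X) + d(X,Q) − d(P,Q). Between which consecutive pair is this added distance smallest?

between B and C

Added distance for inserting X between each consecutive pair:
A–B: 34.2 mi
B–C: 15.0 mi
C–D: 55.2 mi
D–E: 40.9 mi
Smallest added distance is 15.0 mi, inserting between B and C.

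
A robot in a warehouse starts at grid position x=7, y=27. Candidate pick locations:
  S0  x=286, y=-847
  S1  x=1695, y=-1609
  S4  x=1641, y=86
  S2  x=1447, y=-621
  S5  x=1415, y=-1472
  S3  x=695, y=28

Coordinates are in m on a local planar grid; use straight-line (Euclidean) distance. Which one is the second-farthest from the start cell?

S5

Distance to each, sorted:
S1: 2350.7 m
S5: 2056.6 m
S4: 1635.1 m
S2: 1579.1 m
S0: 917.5 m
S3: 688.0 m
The second-farthest is S5 at 2056.6 m.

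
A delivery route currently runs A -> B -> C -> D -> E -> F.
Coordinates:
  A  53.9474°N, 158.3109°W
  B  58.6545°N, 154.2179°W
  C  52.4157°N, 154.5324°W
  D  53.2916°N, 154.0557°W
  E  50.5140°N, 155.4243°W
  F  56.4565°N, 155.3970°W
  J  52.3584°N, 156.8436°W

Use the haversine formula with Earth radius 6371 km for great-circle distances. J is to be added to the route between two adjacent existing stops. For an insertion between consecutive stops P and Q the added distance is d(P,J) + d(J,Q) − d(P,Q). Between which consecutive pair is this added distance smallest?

between E and F

Added distance for inserting J between each consecutive pair:
A–B: 340.3 km
B–C: 182.2 km
C–D: 268.6 km
D–E: 118.8 km
E–F: 31.9 km
Smallest added distance is 31.9 km, inserting between E and F.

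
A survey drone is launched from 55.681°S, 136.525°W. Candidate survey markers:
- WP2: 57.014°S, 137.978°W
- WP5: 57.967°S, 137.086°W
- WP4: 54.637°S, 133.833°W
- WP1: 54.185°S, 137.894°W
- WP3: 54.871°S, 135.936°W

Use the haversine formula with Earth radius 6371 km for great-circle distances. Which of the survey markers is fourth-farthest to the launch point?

Distances from the launch point (55.681°S, 136.525°W):
WP5: 256.5 km
WP4: 206.7 km
WP1: 187.9 km
WP2: 173.2 km
WP3: 97.5 km
The fourth-farthest is WP2 at 173.2 km.

WP2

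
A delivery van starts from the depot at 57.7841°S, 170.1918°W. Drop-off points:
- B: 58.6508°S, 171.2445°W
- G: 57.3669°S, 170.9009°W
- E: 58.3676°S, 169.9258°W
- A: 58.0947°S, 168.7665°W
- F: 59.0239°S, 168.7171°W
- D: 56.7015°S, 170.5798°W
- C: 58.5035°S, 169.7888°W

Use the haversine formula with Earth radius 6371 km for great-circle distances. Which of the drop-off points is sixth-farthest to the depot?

Distance to each, sorted:
F: 162.4 km
D: 122.6 km
B: 114.4 km
A: 90.9 km
C: 83.4 km
E: 66.7 km
G: 62.8 km
The sixth-farthest is E at 66.7 km.

E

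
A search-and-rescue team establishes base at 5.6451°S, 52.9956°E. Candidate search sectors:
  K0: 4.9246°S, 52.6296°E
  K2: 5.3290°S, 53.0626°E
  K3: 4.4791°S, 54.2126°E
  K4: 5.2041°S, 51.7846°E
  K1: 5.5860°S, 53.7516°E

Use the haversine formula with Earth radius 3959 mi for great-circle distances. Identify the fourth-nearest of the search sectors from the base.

Distances from the base (5.6451°S, 52.9956°E):
K2: 22.3 mi
K1: 52.1 mi
K0: 55.8 mi
K4: 88.7 mi
K3: 116.2 mi
The fourth-nearest is K4 at 88.7 mi.

K4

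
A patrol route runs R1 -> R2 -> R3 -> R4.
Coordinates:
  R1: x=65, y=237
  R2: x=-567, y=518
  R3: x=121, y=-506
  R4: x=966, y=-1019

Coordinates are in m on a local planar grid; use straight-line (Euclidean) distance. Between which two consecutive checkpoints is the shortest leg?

R1–R2

Leg distances:
R1→R2: 691.7 m
R2→R3: 1233.7 m
R3→R4: 988.5 m
The shortest leg is R1–R2 at 691.7 m.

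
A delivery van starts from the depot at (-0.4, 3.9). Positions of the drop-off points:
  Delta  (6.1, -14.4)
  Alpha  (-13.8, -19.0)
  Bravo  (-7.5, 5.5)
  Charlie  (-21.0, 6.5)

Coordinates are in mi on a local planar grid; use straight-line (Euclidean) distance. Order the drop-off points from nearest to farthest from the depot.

Bravo, Delta, Charlie, Alpha

Distance from the depot at (-0.4, 3.9) to each:
Bravo (-7.5, 5.5): 7.3 mi
Delta (6.1, -14.4): 19.4 mi
Charlie (-21.0, 6.5): 20.8 mi
Alpha (-13.8, -19.0): 26.5 mi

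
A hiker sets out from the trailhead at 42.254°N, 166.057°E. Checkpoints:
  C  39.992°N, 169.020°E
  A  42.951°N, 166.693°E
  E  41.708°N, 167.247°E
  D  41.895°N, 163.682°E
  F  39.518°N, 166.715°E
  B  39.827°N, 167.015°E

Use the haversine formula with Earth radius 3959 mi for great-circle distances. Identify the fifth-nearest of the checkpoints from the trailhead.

Distance to each, sorted:
A: 58.0 mi
E: 71.8 mi
D: 124.3 mi
B: 175.0 mi
F: 192.1 mi
C: 219.6 mi
The fifth-nearest is F at 192.1 mi.

F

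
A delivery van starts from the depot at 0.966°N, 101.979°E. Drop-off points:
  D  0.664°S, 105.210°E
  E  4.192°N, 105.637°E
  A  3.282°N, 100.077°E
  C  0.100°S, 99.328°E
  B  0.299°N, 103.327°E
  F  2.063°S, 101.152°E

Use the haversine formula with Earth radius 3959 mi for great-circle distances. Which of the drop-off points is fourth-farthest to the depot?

Distances from the depot (0.966°N, 101.979°E):
E: 336.8 mi
D: 250.0 mi
F: 217.0 mi
A: 207.0 mi
C: 197.4 mi
B: 103.9 mi
The fourth-farthest is A at 207.0 mi.

A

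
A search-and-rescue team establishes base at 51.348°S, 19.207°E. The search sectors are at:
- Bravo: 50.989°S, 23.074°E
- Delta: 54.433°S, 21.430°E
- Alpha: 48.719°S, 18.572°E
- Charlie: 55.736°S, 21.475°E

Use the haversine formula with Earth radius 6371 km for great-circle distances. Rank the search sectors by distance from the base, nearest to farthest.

Distance from the base at 51.348°S, 19.207°E to each:
Bravo 50.989°S, 23.074°E: 272.5 km
Alpha 48.719°S, 18.572°E: 295.8 km
Delta 54.433°S, 21.430°E: 374.0 km
Charlie 55.736°S, 21.475°E: 510.3 km

Bravo, Alpha, Delta, Charlie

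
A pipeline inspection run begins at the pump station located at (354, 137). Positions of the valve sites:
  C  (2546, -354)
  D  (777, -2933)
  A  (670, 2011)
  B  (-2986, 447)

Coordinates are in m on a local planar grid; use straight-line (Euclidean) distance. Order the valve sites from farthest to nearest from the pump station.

B, D, C, A

Distances from the pump station:
B (-2986, 447): 3354.4 m
D (777, -2933): 3099.0 m
C (2546, -354): 2246.3 m
A (670, 2011): 1900.5 m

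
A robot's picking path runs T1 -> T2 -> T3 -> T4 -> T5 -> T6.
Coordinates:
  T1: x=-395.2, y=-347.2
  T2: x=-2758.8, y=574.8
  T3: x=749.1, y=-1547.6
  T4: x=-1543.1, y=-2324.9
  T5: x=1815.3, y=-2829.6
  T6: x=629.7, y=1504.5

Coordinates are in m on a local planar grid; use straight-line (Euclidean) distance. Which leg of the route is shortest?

Leg distances:
T1→T2: 2537.1 m
T2→T3: 4100.0 m
T3→T4: 2420.4 m
T4→T5: 3396.1 m
T5→T6: 4493.3 m
The shortest leg is T3–T4 at 2420.4 m.

T3–T4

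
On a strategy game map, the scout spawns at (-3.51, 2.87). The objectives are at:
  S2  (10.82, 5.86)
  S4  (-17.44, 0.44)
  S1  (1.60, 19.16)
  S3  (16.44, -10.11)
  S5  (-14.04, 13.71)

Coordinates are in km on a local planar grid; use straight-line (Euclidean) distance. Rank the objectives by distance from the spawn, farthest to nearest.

Distance from the spawn at (-3.51, 2.87) to each:
S3 (16.44, -10.11): 23.8 km
S1 (1.60, 19.16): 17.1 km
S5 (-14.04, 13.71): 15.1 km
S2 (10.82, 5.86): 14.6 km
S4 (-17.44, 0.44): 14.1 km

S3, S1, S5, S2, S4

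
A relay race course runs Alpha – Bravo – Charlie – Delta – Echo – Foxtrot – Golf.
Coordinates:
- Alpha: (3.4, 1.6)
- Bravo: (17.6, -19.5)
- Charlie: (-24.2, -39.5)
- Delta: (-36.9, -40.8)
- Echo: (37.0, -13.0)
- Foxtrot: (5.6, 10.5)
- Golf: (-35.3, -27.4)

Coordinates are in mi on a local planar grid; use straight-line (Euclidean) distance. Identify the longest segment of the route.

Delta–Echo

Leg distances:
Alpha→Bravo: 25.4 mi
Bravo→Charlie: 46.3 mi
Charlie→Delta: 12.8 mi
Delta→Echo: 79.0 mi
Echo→Foxtrot: 39.2 mi
Foxtrot→Golf: 55.8 mi
The longest leg is Delta–Echo at 79.0 mi.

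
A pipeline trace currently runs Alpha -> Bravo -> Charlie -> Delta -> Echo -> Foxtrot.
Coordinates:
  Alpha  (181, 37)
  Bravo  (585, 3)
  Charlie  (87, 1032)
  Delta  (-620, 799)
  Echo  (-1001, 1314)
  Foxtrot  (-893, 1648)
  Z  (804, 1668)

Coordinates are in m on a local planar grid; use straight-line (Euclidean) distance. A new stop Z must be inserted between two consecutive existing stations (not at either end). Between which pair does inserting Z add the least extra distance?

between Bravo and Charlie

Added distance for inserting Z between each consecutive pair:
Alpha–Bravo: 3019.8 m
Bravo–Charlie: 1494.6 m
Charlie–Delta: 1882.2 m
Delta–Echo: 2867.0 m
Echo–Foxtrot: 3185.5 m
Smallest added distance is 1494.6 m, inserting between Bravo and Charlie.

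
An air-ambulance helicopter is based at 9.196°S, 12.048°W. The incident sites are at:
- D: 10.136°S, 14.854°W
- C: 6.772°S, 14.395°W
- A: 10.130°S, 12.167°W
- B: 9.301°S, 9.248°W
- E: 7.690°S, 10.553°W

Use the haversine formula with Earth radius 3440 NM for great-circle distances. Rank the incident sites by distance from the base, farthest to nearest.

Distances from the base:
C 6.772°S, 14.395°W: 201.6 NM
D 10.136°S, 14.854°W: 175.4 NM
B 9.301°S, 9.248°W: 166.0 NM
E 7.690°S, 10.553°W: 126.7 NM
A 10.130°S, 12.167°W: 56.5 NM

C, D, B, E, A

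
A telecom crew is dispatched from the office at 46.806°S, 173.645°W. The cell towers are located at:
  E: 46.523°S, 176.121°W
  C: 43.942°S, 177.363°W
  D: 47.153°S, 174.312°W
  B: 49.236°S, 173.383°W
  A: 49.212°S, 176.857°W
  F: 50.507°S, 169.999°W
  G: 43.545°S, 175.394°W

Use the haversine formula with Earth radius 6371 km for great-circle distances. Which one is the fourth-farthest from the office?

A

Distances from the office (46.806°S, 173.645°W):
F: 490.9 km
C: 430.9 km
G: 387.6 km
A: 358.6 km
B: 270.9 km
E: 191.5 km
D: 63.6 km
The fourth-farthest is A at 358.6 km.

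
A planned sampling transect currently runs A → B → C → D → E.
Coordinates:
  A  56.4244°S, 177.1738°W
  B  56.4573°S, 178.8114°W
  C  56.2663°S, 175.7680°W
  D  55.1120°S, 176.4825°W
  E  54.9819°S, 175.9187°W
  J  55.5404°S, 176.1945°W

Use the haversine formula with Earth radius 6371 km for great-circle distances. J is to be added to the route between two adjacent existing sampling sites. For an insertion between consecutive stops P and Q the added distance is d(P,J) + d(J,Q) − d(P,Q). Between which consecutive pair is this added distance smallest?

Added distance for inserting J between each consecutive pair:
A–B: 206.9 km
B–C: 88.3 km
C–D: 0.0 km
D–E: 76.8 km
Smallest added distance is 0.0 km, inserting between C and D.

between C and D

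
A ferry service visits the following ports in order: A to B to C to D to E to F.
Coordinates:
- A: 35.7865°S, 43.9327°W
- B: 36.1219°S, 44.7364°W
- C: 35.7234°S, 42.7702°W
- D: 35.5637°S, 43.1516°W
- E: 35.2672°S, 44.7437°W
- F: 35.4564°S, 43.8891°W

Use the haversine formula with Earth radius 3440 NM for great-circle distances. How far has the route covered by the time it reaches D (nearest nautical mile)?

163 NM

Leg distances:
A→B: 43.9 NM  (cumulative 43.9 NM)
B→C: 98.5 NM  (cumulative 142.5 NM)
C→D: 20.9 NM  (cumulative 163.4 NM)
Cumulative distance at D ≈ 163 NM.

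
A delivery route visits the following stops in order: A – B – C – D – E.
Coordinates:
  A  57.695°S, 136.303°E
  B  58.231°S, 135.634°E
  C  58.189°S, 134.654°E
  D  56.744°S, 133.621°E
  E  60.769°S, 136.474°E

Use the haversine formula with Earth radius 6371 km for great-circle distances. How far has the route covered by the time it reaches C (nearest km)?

Leg distances:
A→B: 71.5 km  (cumulative 71.5 km)
B→C: 57.6 km  (cumulative 129.1 km)
Cumulative distance at C ≈ 129 km.

129 km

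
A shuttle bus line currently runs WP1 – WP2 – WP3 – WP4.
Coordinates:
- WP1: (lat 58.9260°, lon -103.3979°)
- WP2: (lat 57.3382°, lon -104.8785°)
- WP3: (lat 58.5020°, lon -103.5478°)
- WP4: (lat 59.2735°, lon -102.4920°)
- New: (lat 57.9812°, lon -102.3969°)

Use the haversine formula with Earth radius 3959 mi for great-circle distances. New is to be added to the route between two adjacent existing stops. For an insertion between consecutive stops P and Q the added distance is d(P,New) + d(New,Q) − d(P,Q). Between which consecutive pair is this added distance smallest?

Added distance for inserting New between each consecutive pair:
WP1–WP2: 54.3 mi
WP2–WP3: 63.0 mi
WP3–WP4: 79.3 mi
Smallest added distance is 54.3 mi, inserting between WP1 and WP2.

between WP1 and WP2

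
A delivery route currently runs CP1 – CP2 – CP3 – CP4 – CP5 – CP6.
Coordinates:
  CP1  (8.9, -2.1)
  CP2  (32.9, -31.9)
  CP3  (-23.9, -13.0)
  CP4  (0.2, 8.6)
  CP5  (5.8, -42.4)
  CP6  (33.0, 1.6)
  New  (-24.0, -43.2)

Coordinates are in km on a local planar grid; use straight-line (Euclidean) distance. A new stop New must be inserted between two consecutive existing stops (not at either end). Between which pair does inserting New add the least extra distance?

between CP2 and CP3

Added distance for inserting New between each consecutive pair:
CP1–CP2: 72.4 km
CP2–CP3: 28.3 km
CP3–CP4: 55.0 km
CP4–CP5: 35.7 km
CP5–CP6: 50.6 km
Smallest added distance is 28.3 km, inserting between CP2 and CP3.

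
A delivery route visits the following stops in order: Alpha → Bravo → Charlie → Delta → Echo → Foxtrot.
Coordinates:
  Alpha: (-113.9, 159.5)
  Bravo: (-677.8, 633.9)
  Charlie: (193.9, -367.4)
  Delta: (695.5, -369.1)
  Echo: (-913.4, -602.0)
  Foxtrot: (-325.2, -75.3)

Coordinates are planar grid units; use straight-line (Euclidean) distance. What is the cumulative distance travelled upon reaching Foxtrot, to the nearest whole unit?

Leg distances:
Alpha→Bravo: 736.9  (cumulative 736.9)
Bravo→Charlie: 1327.6  (cumulative 2064.5)
Charlie→Delta: 501.6  (cumulative 2566.1)
Delta→Echo: 1625.7  (cumulative 4191.8)
Echo→Foxtrot: 789.6  (cumulative 4981.3)
Cumulative distance at Foxtrot ≈ 4981.

4981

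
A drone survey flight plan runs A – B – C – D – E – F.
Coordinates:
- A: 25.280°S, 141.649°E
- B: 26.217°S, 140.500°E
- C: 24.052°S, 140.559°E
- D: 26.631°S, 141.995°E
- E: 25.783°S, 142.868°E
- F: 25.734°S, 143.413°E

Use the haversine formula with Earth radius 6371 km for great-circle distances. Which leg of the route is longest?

Leg distances:
A→B: 155.2 km
B→C: 240.8 km
C→D: 321.0 km
D→E: 128.4 km
E→F: 54.9 km
The longest leg is C–D at 321.0 km.

C–D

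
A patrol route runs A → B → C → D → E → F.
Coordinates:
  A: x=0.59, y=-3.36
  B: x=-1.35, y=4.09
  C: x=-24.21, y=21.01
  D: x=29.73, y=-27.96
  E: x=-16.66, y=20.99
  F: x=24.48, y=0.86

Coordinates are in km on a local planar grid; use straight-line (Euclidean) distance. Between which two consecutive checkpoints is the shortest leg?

A–B

Leg distances:
A→B: 7.7 km
B→C: 28.4 km
C→D: 72.9 km
D→E: 67.4 km
E→F: 45.8 km
The shortest leg is A–B at 7.7 km.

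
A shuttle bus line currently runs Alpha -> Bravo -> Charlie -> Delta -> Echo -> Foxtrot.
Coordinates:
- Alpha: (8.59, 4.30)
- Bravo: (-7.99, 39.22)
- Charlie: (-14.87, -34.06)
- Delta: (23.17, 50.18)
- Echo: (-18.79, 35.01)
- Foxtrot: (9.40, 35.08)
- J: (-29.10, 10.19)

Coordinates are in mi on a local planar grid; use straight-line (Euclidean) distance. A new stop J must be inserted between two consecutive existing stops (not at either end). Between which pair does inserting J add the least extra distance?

between Bravo and Charlie

Added distance for inserting J between each consecutive pair:
Alpha–Bravo: 35.4 mi
Bravo–Charlie: 8.8 mi
Charlie–Delta: 19.9 mi
Delta–Echo: 48.1 mi
Echo–Foxtrot: 44.5 mi
Smallest added distance is 8.8 mi, inserting between Bravo and Charlie.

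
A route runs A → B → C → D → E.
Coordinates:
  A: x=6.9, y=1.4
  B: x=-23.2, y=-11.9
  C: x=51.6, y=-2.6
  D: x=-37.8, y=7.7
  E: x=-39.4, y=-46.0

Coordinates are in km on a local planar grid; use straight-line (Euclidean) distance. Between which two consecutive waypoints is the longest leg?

C–D

Leg distances:
A→B: 32.9 km
B→C: 75.4 km
C→D: 90.0 km
D→E: 53.7 km
The longest leg is C–D at 90.0 km.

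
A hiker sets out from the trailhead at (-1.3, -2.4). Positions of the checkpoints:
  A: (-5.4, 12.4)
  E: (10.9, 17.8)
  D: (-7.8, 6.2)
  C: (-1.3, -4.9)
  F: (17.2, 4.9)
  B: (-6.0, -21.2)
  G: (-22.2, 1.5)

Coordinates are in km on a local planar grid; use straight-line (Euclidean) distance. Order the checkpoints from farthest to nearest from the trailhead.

Computing each straight-line distance from (-1.3, -2.4):
E (10.9, 17.8): 23.6 km
G (-22.2, 1.5): 21.3 km
F (17.2, 4.9): 19.9 km
B (-6.0, -21.2): 19.4 km
A (-5.4, 12.4): 15.4 km
D (-7.8, 6.2): 10.8 km
C (-1.3, -4.9): 2.5 km

E, G, F, B, A, D, C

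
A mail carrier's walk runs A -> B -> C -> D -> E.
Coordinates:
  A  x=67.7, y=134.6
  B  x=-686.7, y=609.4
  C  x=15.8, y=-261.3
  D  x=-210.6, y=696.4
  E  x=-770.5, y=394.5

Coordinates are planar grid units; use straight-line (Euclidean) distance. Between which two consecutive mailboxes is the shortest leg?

D–E

Leg distances:
A→B: 891.4
B→C: 1118.8
C→D: 984.1
D→E: 636.1
The shortest leg is D–E at 636.1.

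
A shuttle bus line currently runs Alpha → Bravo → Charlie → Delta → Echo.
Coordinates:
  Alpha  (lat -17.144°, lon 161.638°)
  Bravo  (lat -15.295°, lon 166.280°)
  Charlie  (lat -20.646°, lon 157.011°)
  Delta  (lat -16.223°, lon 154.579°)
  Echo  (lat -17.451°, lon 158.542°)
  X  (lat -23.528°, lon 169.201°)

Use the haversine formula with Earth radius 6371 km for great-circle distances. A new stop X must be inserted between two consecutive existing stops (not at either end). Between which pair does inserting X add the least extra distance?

between Bravo and Charlie

Added distance for inserting X between each consecutive pair:
Alpha–Bravo: 1489.2 km
Bravo–Charlie: 1114.6 km
Charlie–Delta: 2470.8 km
Delta–Echo: 2585.3 km
Smallest added distance is 1114.6 km, inserting between Bravo and Charlie.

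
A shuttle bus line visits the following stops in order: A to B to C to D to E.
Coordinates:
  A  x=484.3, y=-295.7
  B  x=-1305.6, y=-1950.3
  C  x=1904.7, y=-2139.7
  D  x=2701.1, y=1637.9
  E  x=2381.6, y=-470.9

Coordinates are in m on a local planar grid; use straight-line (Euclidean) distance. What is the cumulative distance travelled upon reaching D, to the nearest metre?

9514 m

Leg distances:
A→B: 2437.5 m  (cumulative 2437.5 m)
B→C: 3215.9 m  (cumulative 5653.4 m)
C→D: 3860.6 m  (cumulative 9514.0 m)
Cumulative distance at D ≈ 9514 m.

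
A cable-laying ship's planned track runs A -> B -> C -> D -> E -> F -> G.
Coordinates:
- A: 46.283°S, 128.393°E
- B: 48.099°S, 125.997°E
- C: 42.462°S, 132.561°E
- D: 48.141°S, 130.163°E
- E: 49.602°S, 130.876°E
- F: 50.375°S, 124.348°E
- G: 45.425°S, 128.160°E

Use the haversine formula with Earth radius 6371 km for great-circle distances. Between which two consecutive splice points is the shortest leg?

Leg distances:
A→B: 271.2 km
B→C: 809.7 km
C→D: 658.6 km
D→E: 170.6 km
E→F: 474.4 km
F→G: 619.2 km
The shortest leg is D–E at 170.6 km.

D–E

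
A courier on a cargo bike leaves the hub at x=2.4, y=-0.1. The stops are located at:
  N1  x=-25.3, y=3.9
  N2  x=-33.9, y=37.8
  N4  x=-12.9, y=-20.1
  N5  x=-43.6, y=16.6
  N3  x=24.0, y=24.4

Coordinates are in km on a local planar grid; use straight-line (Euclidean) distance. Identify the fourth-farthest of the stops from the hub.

Distances from the hub (x=2.4, y=-0.1):
N2: 52.5 km
N5: 48.9 km
N3: 32.7 km
N1: 28.0 km
N4: 25.2 km
The fourth-farthest is N1 at 28.0 km.

N1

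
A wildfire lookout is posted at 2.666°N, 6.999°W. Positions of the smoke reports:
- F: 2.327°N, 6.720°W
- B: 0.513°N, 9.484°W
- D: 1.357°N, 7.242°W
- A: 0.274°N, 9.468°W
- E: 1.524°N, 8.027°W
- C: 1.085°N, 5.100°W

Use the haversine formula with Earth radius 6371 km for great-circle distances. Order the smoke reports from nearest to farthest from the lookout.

F, D, E, C, B, A

Distance from the lookout at 2.666°N, 6.999°W to each:
F 2.327°N, 6.720°W: 48.8 km
D 1.357°N, 7.242°W: 148.0 km
E 1.524°N, 8.027°W: 170.8 km
C 1.085°N, 5.100°W: 274.7 km
B 0.513°N, 9.484°W: 365.5 km
A 0.274°N, 9.468°W: 382.2 km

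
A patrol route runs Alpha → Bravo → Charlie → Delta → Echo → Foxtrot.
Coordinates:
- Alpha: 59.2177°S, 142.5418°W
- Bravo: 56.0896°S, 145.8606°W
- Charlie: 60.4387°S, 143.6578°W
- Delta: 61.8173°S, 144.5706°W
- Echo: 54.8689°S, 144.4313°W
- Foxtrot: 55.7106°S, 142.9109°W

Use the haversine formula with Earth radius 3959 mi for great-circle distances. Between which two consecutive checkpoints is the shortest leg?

Echo–Foxtrot

Leg distances:
Alpha→Bravo: 248.5 mi
Bravo→Charlie: 310.9 mi
Charlie→Delta: 100.0 mi
Delta→Echo: 480.1 mi
Echo→Foxtrot: 83.4 mi
The shortest leg is Echo–Foxtrot at 83.4 mi.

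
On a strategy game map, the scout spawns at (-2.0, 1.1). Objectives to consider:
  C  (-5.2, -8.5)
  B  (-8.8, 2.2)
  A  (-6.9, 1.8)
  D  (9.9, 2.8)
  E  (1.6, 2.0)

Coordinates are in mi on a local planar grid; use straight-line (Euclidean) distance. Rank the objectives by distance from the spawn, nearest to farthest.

Computing each straight-line distance from (-2.0, 1.1):
E (1.6, 2.0): 3.7 mi
A (-6.9, 1.8): 4.9 mi
B (-8.8, 2.2): 6.9 mi
C (-5.2, -8.5): 10.1 mi
D (9.9, 2.8): 12.0 mi

E, A, B, C, D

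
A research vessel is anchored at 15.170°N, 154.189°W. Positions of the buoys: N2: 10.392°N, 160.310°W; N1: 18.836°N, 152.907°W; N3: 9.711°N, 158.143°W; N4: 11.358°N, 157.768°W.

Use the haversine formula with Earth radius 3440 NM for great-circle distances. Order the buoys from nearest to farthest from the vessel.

N1, N4, N3, N2

Distance from the vessel at 15.170°N, 154.189°W to each:
N1 18.836°N, 152.907°W: 232.1 NM
N4 11.358°N, 157.768°W: 310.0 NM
N3 9.711°N, 158.143°W: 401.4 NM
N2 10.392°N, 160.310°W: 459.0 NM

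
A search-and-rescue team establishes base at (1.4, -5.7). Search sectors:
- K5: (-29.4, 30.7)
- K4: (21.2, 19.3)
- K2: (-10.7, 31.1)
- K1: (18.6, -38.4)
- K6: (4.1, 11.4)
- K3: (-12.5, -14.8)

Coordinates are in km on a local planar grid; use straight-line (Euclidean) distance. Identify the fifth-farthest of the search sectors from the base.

K6

Distances from the base ((1.4, -5.7)):
K5: 47.7 km
K2: 38.7 km
K1: 36.9 km
K4: 31.9 km
K6: 17.3 km
K3: 16.6 km
The fifth-farthest is K6 at 17.3 km.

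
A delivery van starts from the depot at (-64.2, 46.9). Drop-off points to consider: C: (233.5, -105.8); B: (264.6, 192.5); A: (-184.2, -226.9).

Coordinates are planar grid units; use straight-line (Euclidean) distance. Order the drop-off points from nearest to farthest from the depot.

A, C, B

Computing each straight-line distance from (-64.2, 46.9):
A (-184.2, -226.9): 298.9
C (233.5, -105.8): 334.6
B (264.6, 192.5): 359.6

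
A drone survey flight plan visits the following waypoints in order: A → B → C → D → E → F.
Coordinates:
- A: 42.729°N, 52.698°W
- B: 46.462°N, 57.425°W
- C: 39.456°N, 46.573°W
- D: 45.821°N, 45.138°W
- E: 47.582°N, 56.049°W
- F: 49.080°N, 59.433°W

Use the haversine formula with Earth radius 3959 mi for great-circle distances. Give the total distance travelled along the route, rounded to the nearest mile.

2241 mi

Leg distances:
A→B: 347.2 mi  (cumulative 347.2 mi)
B→C: 730.6 mi  (cumulative 1077.8 mi)
C→D: 445.8 mi  (cumulative 1523.5 mi)
D→E: 530.7 mi  (cumulative 2054.2 mi)
E→F: 186.7 mi  (cumulative 2241.0 mi)
Total route length ≈ 2241 mi.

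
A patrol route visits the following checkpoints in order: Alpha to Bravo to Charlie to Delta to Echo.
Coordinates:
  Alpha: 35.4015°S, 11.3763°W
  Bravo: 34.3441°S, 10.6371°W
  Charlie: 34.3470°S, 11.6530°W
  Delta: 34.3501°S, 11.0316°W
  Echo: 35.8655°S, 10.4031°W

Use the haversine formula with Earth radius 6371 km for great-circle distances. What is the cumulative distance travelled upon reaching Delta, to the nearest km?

Leg distances:
Alpha→Bravo: 135.5 km  (cumulative 135.5 km)
Bravo→Charlie: 93.3 km  (cumulative 228.8 km)
Charlie→Delta: 57.0 km  (cumulative 285.9 km)
Cumulative distance at Delta ≈ 286 km.

286 km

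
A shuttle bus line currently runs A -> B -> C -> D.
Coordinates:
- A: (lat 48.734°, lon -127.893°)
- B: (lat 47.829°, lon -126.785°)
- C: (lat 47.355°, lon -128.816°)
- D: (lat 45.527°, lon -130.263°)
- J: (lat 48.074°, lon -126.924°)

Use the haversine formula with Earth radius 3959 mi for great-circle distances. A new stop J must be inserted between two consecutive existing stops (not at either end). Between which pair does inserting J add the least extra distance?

between A and B

Added distance for inserting J between each consecutive pair:
A–B: 1.1 mi
B–C: 19.0 mi
C–D: 193.6 mi
Smallest added distance is 1.1 mi, inserting between A and B.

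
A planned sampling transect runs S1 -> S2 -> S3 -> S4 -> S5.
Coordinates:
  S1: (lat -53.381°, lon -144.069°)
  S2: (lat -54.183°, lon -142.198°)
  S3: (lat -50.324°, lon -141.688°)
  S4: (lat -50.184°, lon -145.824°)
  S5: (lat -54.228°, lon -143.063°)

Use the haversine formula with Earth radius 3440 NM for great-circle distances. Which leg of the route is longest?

S4–S5

Leg distances:
S1→S2: 82.0 NM
S2→S3: 232.4 NM
S3→S4: 159.0 NM
S4→S5: 263.1 NM
The longest leg is S4–S5 at 263.1 NM.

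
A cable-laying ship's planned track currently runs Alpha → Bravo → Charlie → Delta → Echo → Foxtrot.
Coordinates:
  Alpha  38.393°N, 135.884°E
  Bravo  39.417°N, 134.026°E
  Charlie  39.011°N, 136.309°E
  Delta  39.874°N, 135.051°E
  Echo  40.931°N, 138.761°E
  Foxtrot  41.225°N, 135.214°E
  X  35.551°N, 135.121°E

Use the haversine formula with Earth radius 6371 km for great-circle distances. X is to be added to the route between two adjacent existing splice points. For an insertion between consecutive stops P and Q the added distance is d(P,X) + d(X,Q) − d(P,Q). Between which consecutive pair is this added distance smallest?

between Alpha and Bravo

Added distance for inserting X between each consecutive pair:
Alpha–Bravo: 566.8 km
Bravo–Charlie: 637.6 km
Charlie–Delta: 735.1 km
Delta–Echo: 822.6 km
Echo–Foxtrot: 1009.2 km
Smallest added distance is 566.8 km, inserting between Alpha and Bravo.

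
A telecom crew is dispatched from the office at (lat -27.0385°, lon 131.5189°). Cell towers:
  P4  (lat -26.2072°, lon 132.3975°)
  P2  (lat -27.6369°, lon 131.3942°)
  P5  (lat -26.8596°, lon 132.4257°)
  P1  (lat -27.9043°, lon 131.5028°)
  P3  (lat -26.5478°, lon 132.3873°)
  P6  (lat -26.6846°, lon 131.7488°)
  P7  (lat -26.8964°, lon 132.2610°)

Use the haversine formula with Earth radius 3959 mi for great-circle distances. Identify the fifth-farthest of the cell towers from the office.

Distance to each, sorted:
P4: 79.0 mi
P3: 63.4 mi
P1: 59.8 mi
P5: 57.2 mi
P7: 46.7 mi
P2: 42.1 mi
P6: 28.3 mi
The fifth-farthest is P7 at 46.7 mi.

P7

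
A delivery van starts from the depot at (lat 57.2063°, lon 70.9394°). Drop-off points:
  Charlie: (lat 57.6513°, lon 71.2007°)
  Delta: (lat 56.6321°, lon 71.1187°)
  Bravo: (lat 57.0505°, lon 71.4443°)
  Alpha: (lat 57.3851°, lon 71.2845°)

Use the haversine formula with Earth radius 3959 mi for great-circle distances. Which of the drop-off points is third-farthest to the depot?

Bravo

Distances from the depot ((lat 57.2063°, lon 70.9394°)):
Delta: 40.2 mi
Charlie: 32.2 mi
Bravo: 21.8 mi
Alpha: 17.9 mi
The third-farthest is Bravo at 21.8 mi.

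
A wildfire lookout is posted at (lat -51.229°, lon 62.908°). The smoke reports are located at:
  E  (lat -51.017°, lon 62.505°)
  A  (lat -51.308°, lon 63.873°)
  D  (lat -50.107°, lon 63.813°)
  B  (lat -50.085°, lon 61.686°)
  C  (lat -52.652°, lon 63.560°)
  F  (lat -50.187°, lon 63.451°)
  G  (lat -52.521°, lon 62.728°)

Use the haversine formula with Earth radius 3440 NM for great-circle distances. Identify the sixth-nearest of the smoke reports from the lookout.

Distance to each, sorted:
E: 19.8 NM
A: 36.6 NM
F: 65.9 NM
D: 75.7 NM
G: 77.9 NM
B: 82.9 NM
C: 88.8 NM
The sixth-nearest is B at 82.9 NM.

B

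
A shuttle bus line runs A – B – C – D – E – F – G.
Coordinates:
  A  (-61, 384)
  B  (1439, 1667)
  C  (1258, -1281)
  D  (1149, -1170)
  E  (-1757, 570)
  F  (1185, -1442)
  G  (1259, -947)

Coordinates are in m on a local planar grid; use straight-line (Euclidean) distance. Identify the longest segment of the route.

E–F

Leg distances:
A→B: 1973.9 m
B→C: 2953.6 m
C→D: 155.6 m
D→E: 3387.1 m
E→F: 3564.2 m
F→G: 500.5 m
The longest leg is E–F at 3564.2 m.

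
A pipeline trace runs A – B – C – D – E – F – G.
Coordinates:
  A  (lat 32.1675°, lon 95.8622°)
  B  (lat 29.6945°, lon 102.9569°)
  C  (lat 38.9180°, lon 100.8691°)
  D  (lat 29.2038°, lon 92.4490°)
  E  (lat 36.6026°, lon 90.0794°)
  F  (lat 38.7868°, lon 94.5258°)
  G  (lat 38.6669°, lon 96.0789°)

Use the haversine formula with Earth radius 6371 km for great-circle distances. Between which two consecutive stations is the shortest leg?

Leg distances:
A→B: 730.2 km
B→C: 1043.3 km
C→D: 1328.4 km
D→E: 851.8 km
E→F: 460.4 km
F→G: 135.4 km
The shortest leg is F–G at 135.4 km.

F–G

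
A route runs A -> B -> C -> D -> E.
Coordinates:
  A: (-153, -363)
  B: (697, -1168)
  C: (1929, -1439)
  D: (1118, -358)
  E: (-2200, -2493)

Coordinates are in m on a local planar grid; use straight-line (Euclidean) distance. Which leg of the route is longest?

Leg distances:
A→B: 1170.7 m
B→C: 1261.5 m
C→D: 1351.4 m
D→E: 3945.5 m
The longest leg is D–E at 3945.5 m.

D–E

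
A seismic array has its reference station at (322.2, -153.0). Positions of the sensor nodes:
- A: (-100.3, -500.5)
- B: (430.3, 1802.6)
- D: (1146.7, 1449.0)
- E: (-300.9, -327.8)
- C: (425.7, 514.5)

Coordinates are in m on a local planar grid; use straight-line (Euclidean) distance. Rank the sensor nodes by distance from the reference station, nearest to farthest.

Distance from the reference station at (322.2, -153.0) to each:
A (-100.3, -500.5): 547.0 m
E (-300.9, -327.8): 647.2 m
C (425.7, 514.5): 675.5 m
D (1146.7, 1449.0): 1801.7 m
B (430.3, 1802.6): 1958.6 m

A, E, C, D, B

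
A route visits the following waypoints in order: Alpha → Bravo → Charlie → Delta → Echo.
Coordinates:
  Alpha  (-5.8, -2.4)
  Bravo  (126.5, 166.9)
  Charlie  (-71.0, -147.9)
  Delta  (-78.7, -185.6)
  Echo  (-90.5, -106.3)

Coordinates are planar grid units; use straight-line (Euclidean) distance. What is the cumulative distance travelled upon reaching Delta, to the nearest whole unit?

Leg distances:
Alpha→Bravo: 214.9  (cumulative 214.9)
Bravo→Charlie: 371.6  (cumulative 586.5)
Charlie→Delta: 38.5  (cumulative 625.0)
Cumulative distance at Delta ≈ 625.

625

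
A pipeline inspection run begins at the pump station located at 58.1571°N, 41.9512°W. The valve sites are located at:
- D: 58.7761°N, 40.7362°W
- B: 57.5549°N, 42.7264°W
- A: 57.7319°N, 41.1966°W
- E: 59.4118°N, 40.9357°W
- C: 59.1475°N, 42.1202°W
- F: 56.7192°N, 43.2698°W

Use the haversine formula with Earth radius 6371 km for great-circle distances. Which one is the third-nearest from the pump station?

Distances from the pump station (58.1571°N, 41.9512°W):
A: 65.0 km
B: 81.2 km
D: 98.6 km
C: 110.6 km
E: 151.3 km
F: 178.3 km
The third-nearest is D at 98.6 km.

D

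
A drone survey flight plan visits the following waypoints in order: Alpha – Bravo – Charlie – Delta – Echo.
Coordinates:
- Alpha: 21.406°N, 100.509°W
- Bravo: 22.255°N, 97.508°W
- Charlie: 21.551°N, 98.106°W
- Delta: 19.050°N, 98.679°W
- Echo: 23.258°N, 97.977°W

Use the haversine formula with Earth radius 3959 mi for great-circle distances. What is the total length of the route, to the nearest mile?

734 mi

Leg distances:
Alpha→Bravo: 201.2 mi  (cumulative 201.2 mi)
Bravo→Charlie: 61.9 mi  (cumulative 263.2 mi)
Charlie→Delta: 176.8 mi  (cumulative 439.9 mi)
Delta→Echo: 294.3 mi  (cumulative 734.2 mi)
Total route length ≈ 734 mi.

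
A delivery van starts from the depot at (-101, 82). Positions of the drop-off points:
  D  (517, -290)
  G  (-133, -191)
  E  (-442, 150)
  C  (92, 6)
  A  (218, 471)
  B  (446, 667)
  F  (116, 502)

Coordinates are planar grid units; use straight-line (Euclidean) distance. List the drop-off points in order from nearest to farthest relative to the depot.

Computing each straight-line distance from (-101, 82):
C (92, 6): 207.4
G (-133, -191): 274.9
E (-442, 150): 347.7
F (116, 502): 472.7
A (218, 471): 503.1
D (517, -290): 721.3
B (446, 667): 800.9

C, G, E, F, A, D, B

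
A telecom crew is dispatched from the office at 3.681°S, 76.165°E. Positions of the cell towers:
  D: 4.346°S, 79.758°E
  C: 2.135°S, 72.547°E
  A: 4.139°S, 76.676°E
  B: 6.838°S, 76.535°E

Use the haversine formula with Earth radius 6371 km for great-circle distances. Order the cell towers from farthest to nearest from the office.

C, D, B, A

Distance from the office at 3.681°S, 76.165°E to each:
C 2.135°S, 72.547°E: 437.0 km
D 4.346°S, 79.758°E: 405.3 km
B 6.838°S, 76.535°E: 353.4 km
A 4.139°S, 76.676°E: 76.2 km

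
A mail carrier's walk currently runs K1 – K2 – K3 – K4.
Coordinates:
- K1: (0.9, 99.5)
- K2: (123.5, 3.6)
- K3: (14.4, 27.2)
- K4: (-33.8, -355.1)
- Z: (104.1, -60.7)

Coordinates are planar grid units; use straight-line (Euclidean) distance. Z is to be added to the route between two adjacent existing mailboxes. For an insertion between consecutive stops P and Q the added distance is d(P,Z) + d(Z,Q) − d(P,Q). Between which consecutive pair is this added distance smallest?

between K3 and K4

Added distance for inserting Z between each consecutive pair:
K1–K2: 102.1
K2–K3: 81.1
K3–K4: 65.4
Smallest added distance is 65.4, inserting between K3 and K4.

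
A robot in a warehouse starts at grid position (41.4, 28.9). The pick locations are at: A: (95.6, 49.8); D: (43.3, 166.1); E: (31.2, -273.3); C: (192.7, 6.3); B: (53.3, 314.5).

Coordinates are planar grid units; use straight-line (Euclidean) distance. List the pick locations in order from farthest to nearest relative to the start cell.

Distances from the start cell:
E (31.2, -273.3): 302.4
B (53.3, 314.5): 285.8
C (192.7, 6.3): 153.0
D (43.3, 166.1): 137.2
A (95.6, 49.8): 58.1

E, B, C, D, A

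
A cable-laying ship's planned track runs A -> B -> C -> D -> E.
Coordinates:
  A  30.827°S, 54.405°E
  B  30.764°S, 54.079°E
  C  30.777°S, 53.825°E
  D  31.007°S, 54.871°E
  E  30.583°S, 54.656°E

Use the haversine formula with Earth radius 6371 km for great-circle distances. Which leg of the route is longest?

C–D

Leg distances:
A→B: 31.9 km
B→C: 24.3 km
C→D: 103.0 km
D→E: 51.4 km
The longest leg is C–D at 103.0 km.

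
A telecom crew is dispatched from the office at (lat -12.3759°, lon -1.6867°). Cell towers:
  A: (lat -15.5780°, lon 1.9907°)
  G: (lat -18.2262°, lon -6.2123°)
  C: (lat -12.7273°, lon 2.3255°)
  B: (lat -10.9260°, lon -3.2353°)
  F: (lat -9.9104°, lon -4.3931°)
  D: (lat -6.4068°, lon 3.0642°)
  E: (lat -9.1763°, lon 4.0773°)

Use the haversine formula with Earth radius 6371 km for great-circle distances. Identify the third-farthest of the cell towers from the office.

Distances from the office ((lat -12.3759°, lon -1.6867°)):
D: 843.8 km
G: 811.5 km
E: 723.1 km
A: 533.1 km
C: 437.2 km
F: 402.9 km
B: 233.3 km
The third-farthest is E at 723.1 km.

E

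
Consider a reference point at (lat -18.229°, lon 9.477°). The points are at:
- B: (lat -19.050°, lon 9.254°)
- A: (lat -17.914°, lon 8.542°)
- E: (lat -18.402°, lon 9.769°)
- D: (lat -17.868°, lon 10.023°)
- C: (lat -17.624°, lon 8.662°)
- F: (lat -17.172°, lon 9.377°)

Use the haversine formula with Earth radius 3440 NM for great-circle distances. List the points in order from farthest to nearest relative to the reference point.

Computing each great-circle distance from (lat -18.229°, lon 9.477°):
F (lat -17.172°, lon 9.377°): 63.7 NM
C (lat -17.624°, lon 8.662°): 59.0 NM
A (lat -17.914°, lon 8.542°): 56.6 NM
B (lat -19.050°, lon 9.254°): 50.9 NM
D (lat -17.868°, lon 10.023°): 38.0 NM
E (lat -18.402°, lon 9.769°): 19.6 NM

F, C, A, B, D, E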